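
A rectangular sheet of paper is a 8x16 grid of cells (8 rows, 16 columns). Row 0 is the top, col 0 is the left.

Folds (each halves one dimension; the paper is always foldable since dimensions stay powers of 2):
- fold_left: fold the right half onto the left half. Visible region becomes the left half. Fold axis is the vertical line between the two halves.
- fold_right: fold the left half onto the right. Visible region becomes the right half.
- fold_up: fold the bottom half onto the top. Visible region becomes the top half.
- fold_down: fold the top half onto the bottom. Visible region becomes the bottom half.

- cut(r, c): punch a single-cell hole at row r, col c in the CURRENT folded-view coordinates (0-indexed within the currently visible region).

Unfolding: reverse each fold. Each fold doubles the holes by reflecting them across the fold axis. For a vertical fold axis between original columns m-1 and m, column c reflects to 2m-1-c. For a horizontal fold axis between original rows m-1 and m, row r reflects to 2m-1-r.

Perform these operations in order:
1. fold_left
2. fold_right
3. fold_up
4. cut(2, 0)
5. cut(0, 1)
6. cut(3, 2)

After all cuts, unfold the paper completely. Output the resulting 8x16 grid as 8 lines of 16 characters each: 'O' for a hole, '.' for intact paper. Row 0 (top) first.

Answer: ..O..O....O..O..
................
...OO......OO...
.O....O..O....O.
.O....O..O....O.
...OO......OO...
................
..O..O....O..O..

Derivation:
Op 1 fold_left: fold axis v@8; visible region now rows[0,8) x cols[0,8) = 8x8
Op 2 fold_right: fold axis v@4; visible region now rows[0,8) x cols[4,8) = 8x4
Op 3 fold_up: fold axis h@4; visible region now rows[0,4) x cols[4,8) = 4x4
Op 4 cut(2, 0): punch at orig (2,4); cuts so far [(2, 4)]; region rows[0,4) x cols[4,8) = 4x4
Op 5 cut(0, 1): punch at orig (0,5); cuts so far [(0, 5), (2, 4)]; region rows[0,4) x cols[4,8) = 4x4
Op 6 cut(3, 2): punch at orig (3,6); cuts so far [(0, 5), (2, 4), (3, 6)]; region rows[0,4) x cols[4,8) = 4x4
Unfold 1 (reflect across h@4): 6 holes -> [(0, 5), (2, 4), (3, 6), (4, 6), (5, 4), (7, 5)]
Unfold 2 (reflect across v@4): 12 holes -> [(0, 2), (0, 5), (2, 3), (2, 4), (3, 1), (3, 6), (4, 1), (4, 6), (5, 3), (5, 4), (7, 2), (7, 5)]
Unfold 3 (reflect across v@8): 24 holes -> [(0, 2), (0, 5), (0, 10), (0, 13), (2, 3), (2, 4), (2, 11), (2, 12), (3, 1), (3, 6), (3, 9), (3, 14), (4, 1), (4, 6), (4, 9), (4, 14), (5, 3), (5, 4), (5, 11), (5, 12), (7, 2), (7, 5), (7, 10), (7, 13)]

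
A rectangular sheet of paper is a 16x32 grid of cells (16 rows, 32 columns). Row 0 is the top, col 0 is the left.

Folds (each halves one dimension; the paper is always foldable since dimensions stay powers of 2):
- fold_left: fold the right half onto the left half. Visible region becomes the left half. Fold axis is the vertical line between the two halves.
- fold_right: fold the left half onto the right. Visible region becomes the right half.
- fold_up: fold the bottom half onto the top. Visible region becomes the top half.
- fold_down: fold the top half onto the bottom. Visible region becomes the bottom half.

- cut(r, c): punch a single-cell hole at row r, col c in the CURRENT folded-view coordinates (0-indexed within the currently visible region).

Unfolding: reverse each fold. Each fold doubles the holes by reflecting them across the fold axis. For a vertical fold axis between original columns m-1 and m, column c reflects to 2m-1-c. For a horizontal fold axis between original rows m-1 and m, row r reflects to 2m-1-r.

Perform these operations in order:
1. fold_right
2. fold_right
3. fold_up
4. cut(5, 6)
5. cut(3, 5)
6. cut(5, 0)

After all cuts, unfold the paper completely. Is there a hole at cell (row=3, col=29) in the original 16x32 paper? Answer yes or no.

Op 1 fold_right: fold axis v@16; visible region now rows[0,16) x cols[16,32) = 16x16
Op 2 fold_right: fold axis v@24; visible region now rows[0,16) x cols[24,32) = 16x8
Op 3 fold_up: fold axis h@8; visible region now rows[0,8) x cols[24,32) = 8x8
Op 4 cut(5, 6): punch at orig (5,30); cuts so far [(5, 30)]; region rows[0,8) x cols[24,32) = 8x8
Op 5 cut(3, 5): punch at orig (3,29); cuts so far [(3, 29), (5, 30)]; region rows[0,8) x cols[24,32) = 8x8
Op 6 cut(5, 0): punch at orig (5,24); cuts so far [(3, 29), (5, 24), (5, 30)]; region rows[0,8) x cols[24,32) = 8x8
Unfold 1 (reflect across h@8): 6 holes -> [(3, 29), (5, 24), (5, 30), (10, 24), (10, 30), (12, 29)]
Unfold 2 (reflect across v@24): 12 holes -> [(3, 18), (3, 29), (5, 17), (5, 23), (5, 24), (5, 30), (10, 17), (10, 23), (10, 24), (10, 30), (12, 18), (12, 29)]
Unfold 3 (reflect across v@16): 24 holes -> [(3, 2), (3, 13), (3, 18), (3, 29), (5, 1), (5, 7), (5, 8), (5, 14), (5, 17), (5, 23), (5, 24), (5, 30), (10, 1), (10, 7), (10, 8), (10, 14), (10, 17), (10, 23), (10, 24), (10, 30), (12, 2), (12, 13), (12, 18), (12, 29)]
Holes: [(3, 2), (3, 13), (3, 18), (3, 29), (5, 1), (5, 7), (5, 8), (5, 14), (5, 17), (5, 23), (5, 24), (5, 30), (10, 1), (10, 7), (10, 8), (10, 14), (10, 17), (10, 23), (10, 24), (10, 30), (12, 2), (12, 13), (12, 18), (12, 29)]

Answer: yes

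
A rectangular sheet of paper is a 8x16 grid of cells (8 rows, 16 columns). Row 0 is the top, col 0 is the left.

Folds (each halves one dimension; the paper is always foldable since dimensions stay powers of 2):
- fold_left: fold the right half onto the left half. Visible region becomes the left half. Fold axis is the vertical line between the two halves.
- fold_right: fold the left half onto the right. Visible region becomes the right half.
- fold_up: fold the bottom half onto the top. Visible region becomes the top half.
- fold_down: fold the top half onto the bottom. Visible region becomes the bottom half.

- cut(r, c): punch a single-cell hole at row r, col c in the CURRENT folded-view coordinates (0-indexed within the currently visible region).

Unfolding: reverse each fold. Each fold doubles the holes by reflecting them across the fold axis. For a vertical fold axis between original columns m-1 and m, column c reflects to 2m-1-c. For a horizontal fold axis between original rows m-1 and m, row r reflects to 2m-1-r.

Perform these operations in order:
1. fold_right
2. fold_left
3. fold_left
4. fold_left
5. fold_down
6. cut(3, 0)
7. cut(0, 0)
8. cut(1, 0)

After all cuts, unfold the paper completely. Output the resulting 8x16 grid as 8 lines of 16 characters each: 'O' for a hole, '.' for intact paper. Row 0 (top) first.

Answer: OOOOOOOOOOOOOOOO
................
OOOOOOOOOOOOOOOO
OOOOOOOOOOOOOOOO
OOOOOOOOOOOOOOOO
OOOOOOOOOOOOOOOO
................
OOOOOOOOOOOOOOOO

Derivation:
Op 1 fold_right: fold axis v@8; visible region now rows[0,8) x cols[8,16) = 8x8
Op 2 fold_left: fold axis v@12; visible region now rows[0,8) x cols[8,12) = 8x4
Op 3 fold_left: fold axis v@10; visible region now rows[0,8) x cols[8,10) = 8x2
Op 4 fold_left: fold axis v@9; visible region now rows[0,8) x cols[8,9) = 8x1
Op 5 fold_down: fold axis h@4; visible region now rows[4,8) x cols[8,9) = 4x1
Op 6 cut(3, 0): punch at orig (7,8); cuts so far [(7, 8)]; region rows[4,8) x cols[8,9) = 4x1
Op 7 cut(0, 0): punch at orig (4,8); cuts so far [(4, 8), (7, 8)]; region rows[4,8) x cols[8,9) = 4x1
Op 8 cut(1, 0): punch at orig (5,8); cuts so far [(4, 8), (5, 8), (7, 8)]; region rows[4,8) x cols[8,9) = 4x1
Unfold 1 (reflect across h@4): 6 holes -> [(0, 8), (2, 8), (3, 8), (4, 8), (5, 8), (7, 8)]
Unfold 2 (reflect across v@9): 12 holes -> [(0, 8), (0, 9), (2, 8), (2, 9), (3, 8), (3, 9), (4, 8), (4, 9), (5, 8), (5, 9), (7, 8), (7, 9)]
Unfold 3 (reflect across v@10): 24 holes -> [(0, 8), (0, 9), (0, 10), (0, 11), (2, 8), (2, 9), (2, 10), (2, 11), (3, 8), (3, 9), (3, 10), (3, 11), (4, 8), (4, 9), (4, 10), (4, 11), (5, 8), (5, 9), (5, 10), (5, 11), (7, 8), (7, 9), (7, 10), (7, 11)]
Unfold 4 (reflect across v@12): 48 holes -> [(0, 8), (0, 9), (0, 10), (0, 11), (0, 12), (0, 13), (0, 14), (0, 15), (2, 8), (2, 9), (2, 10), (2, 11), (2, 12), (2, 13), (2, 14), (2, 15), (3, 8), (3, 9), (3, 10), (3, 11), (3, 12), (3, 13), (3, 14), (3, 15), (4, 8), (4, 9), (4, 10), (4, 11), (4, 12), (4, 13), (4, 14), (4, 15), (5, 8), (5, 9), (5, 10), (5, 11), (5, 12), (5, 13), (5, 14), (5, 15), (7, 8), (7, 9), (7, 10), (7, 11), (7, 12), (7, 13), (7, 14), (7, 15)]
Unfold 5 (reflect across v@8): 96 holes -> [(0, 0), (0, 1), (0, 2), (0, 3), (0, 4), (0, 5), (0, 6), (0, 7), (0, 8), (0, 9), (0, 10), (0, 11), (0, 12), (0, 13), (0, 14), (0, 15), (2, 0), (2, 1), (2, 2), (2, 3), (2, 4), (2, 5), (2, 6), (2, 7), (2, 8), (2, 9), (2, 10), (2, 11), (2, 12), (2, 13), (2, 14), (2, 15), (3, 0), (3, 1), (3, 2), (3, 3), (3, 4), (3, 5), (3, 6), (3, 7), (3, 8), (3, 9), (3, 10), (3, 11), (3, 12), (3, 13), (3, 14), (3, 15), (4, 0), (4, 1), (4, 2), (4, 3), (4, 4), (4, 5), (4, 6), (4, 7), (4, 8), (4, 9), (4, 10), (4, 11), (4, 12), (4, 13), (4, 14), (4, 15), (5, 0), (5, 1), (5, 2), (5, 3), (5, 4), (5, 5), (5, 6), (5, 7), (5, 8), (5, 9), (5, 10), (5, 11), (5, 12), (5, 13), (5, 14), (5, 15), (7, 0), (7, 1), (7, 2), (7, 3), (7, 4), (7, 5), (7, 6), (7, 7), (7, 8), (7, 9), (7, 10), (7, 11), (7, 12), (7, 13), (7, 14), (7, 15)]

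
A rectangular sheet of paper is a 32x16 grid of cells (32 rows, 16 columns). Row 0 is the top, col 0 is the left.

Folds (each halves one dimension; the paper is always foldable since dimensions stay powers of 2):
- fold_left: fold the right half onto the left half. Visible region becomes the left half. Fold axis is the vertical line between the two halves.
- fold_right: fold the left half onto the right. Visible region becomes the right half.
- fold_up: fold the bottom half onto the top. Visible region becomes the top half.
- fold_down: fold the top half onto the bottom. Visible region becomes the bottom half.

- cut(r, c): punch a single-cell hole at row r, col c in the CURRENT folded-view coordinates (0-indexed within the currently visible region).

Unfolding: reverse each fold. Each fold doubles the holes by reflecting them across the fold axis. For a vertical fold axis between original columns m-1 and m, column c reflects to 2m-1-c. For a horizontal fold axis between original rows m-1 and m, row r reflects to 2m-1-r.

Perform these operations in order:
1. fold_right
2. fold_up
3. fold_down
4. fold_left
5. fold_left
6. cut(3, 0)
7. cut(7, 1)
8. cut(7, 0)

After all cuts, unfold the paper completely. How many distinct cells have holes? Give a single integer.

Answer: 96

Derivation:
Op 1 fold_right: fold axis v@8; visible region now rows[0,32) x cols[8,16) = 32x8
Op 2 fold_up: fold axis h@16; visible region now rows[0,16) x cols[8,16) = 16x8
Op 3 fold_down: fold axis h@8; visible region now rows[8,16) x cols[8,16) = 8x8
Op 4 fold_left: fold axis v@12; visible region now rows[8,16) x cols[8,12) = 8x4
Op 5 fold_left: fold axis v@10; visible region now rows[8,16) x cols[8,10) = 8x2
Op 6 cut(3, 0): punch at orig (11,8); cuts so far [(11, 8)]; region rows[8,16) x cols[8,10) = 8x2
Op 7 cut(7, 1): punch at orig (15,9); cuts so far [(11, 8), (15, 9)]; region rows[8,16) x cols[8,10) = 8x2
Op 8 cut(7, 0): punch at orig (15,8); cuts so far [(11, 8), (15, 8), (15, 9)]; region rows[8,16) x cols[8,10) = 8x2
Unfold 1 (reflect across v@10): 6 holes -> [(11, 8), (11, 11), (15, 8), (15, 9), (15, 10), (15, 11)]
Unfold 2 (reflect across v@12): 12 holes -> [(11, 8), (11, 11), (11, 12), (11, 15), (15, 8), (15, 9), (15, 10), (15, 11), (15, 12), (15, 13), (15, 14), (15, 15)]
Unfold 3 (reflect across h@8): 24 holes -> [(0, 8), (0, 9), (0, 10), (0, 11), (0, 12), (0, 13), (0, 14), (0, 15), (4, 8), (4, 11), (4, 12), (4, 15), (11, 8), (11, 11), (11, 12), (11, 15), (15, 8), (15, 9), (15, 10), (15, 11), (15, 12), (15, 13), (15, 14), (15, 15)]
Unfold 4 (reflect across h@16): 48 holes -> [(0, 8), (0, 9), (0, 10), (0, 11), (0, 12), (0, 13), (0, 14), (0, 15), (4, 8), (4, 11), (4, 12), (4, 15), (11, 8), (11, 11), (11, 12), (11, 15), (15, 8), (15, 9), (15, 10), (15, 11), (15, 12), (15, 13), (15, 14), (15, 15), (16, 8), (16, 9), (16, 10), (16, 11), (16, 12), (16, 13), (16, 14), (16, 15), (20, 8), (20, 11), (20, 12), (20, 15), (27, 8), (27, 11), (27, 12), (27, 15), (31, 8), (31, 9), (31, 10), (31, 11), (31, 12), (31, 13), (31, 14), (31, 15)]
Unfold 5 (reflect across v@8): 96 holes -> [(0, 0), (0, 1), (0, 2), (0, 3), (0, 4), (0, 5), (0, 6), (0, 7), (0, 8), (0, 9), (0, 10), (0, 11), (0, 12), (0, 13), (0, 14), (0, 15), (4, 0), (4, 3), (4, 4), (4, 7), (4, 8), (4, 11), (4, 12), (4, 15), (11, 0), (11, 3), (11, 4), (11, 7), (11, 8), (11, 11), (11, 12), (11, 15), (15, 0), (15, 1), (15, 2), (15, 3), (15, 4), (15, 5), (15, 6), (15, 7), (15, 8), (15, 9), (15, 10), (15, 11), (15, 12), (15, 13), (15, 14), (15, 15), (16, 0), (16, 1), (16, 2), (16, 3), (16, 4), (16, 5), (16, 6), (16, 7), (16, 8), (16, 9), (16, 10), (16, 11), (16, 12), (16, 13), (16, 14), (16, 15), (20, 0), (20, 3), (20, 4), (20, 7), (20, 8), (20, 11), (20, 12), (20, 15), (27, 0), (27, 3), (27, 4), (27, 7), (27, 8), (27, 11), (27, 12), (27, 15), (31, 0), (31, 1), (31, 2), (31, 3), (31, 4), (31, 5), (31, 6), (31, 7), (31, 8), (31, 9), (31, 10), (31, 11), (31, 12), (31, 13), (31, 14), (31, 15)]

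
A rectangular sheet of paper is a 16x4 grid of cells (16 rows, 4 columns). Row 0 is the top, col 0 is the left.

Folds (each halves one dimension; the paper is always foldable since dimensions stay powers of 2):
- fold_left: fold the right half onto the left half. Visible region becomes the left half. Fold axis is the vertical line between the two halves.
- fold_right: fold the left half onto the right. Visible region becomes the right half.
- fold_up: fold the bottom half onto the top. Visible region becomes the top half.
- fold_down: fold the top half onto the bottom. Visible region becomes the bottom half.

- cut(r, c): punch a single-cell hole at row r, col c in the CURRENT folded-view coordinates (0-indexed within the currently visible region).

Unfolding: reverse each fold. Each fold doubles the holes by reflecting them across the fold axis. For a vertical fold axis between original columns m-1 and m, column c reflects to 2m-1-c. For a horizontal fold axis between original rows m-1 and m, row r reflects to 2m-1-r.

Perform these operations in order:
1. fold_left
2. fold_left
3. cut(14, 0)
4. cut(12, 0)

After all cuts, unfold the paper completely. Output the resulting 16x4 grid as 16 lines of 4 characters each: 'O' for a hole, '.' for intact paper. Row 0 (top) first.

Op 1 fold_left: fold axis v@2; visible region now rows[0,16) x cols[0,2) = 16x2
Op 2 fold_left: fold axis v@1; visible region now rows[0,16) x cols[0,1) = 16x1
Op 3 cut(14, 0): punch at orig (14,0); cuts so far [(14, 0)]; region rows[0,16) x cols[0,1) = 16x1
Op 4 cut(12, 0): punch at orig (12,0); cuts so far [(12, 0), (14, 0)]; region rows[0,16) x cols[0,1) = 16x1
Unfold 1 (reflect across v@1): 4 holes -> [(12, 0), (12, 1), (14, 0), (14, 1)]
Unfold 2 (reflect across v@2): 8 holes -> [(12, 0), (12, 1), (12, 2), (12, 3), (14, 0), (14, 1), (14, 2), (14, 3)]

Answer: ....
....
....
....
....
....
....
....
....
....
....
....
OOOO
....
OOOO
....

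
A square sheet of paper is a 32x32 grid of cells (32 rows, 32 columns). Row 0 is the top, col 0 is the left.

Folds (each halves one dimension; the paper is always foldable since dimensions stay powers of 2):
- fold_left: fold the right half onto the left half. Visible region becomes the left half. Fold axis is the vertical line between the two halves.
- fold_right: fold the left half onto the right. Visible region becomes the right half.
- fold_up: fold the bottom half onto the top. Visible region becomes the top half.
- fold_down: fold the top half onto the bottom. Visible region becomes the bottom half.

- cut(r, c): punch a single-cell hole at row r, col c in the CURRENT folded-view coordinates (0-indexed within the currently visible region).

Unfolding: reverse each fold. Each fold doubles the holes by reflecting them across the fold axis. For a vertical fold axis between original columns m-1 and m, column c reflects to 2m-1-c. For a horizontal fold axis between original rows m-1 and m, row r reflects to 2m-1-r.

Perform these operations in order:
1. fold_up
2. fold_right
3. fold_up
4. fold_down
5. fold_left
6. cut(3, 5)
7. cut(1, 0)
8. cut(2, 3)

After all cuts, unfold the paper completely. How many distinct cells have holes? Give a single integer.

Answer: 96

Derivation:
Op 1 fold_up: fold axis h@16; visible region now rows[0,16) x cols[0,32) = 16x32
Op 2 fold_right: fold axis v@16; visible region now rows[0,16) x cols[16,32) = 16x16
Op 3 fold_up: fold axis h@8; visible region now rows[0,8) x cols[16,32) = 8x16
Op 4 fold_down: fold axis h@4; visible region now rows[4,8) x cols[16,32) = 4x16
Op 5 fold_left: fold axis v@24; visible region now rows[4,8) x cols[16,24) = 4x8
Op 6 cut(3, 5): punch at orig (7,21); cuts so far [(7, 21)]; region rows[4,8) x cols[16,24) = 4x8
Op 7 cut(1, 0): punch at orig (5,16); cuts so far [(5, 16), (7, 21)]; region rows[4,8) x cols[16,24) = 4x8
Op 8 cut(2, 3): punch at orig (6,19); cuts so far [(5, 16), (6, 19), (7, 21)]; region rows[4,8) x cols[16,24) = 4x8
Unfold 1 (reflect across v@24): 6 holes -> [(5, 16), (5, 31), (6, 19), (6, 28), (7, 21), (7, 26)]
Unfold 2 (reflect across h@4): 12 holes -> [(0, 21), (0, 26), (1, 19), (1, 28), (2, 16), (2, 31), (5, 16), (5, 31), (6, 19), (6, 28), (7, 21), (7, 26)]
Unfold 3 (reflect across h@8): 24 holes -> [(0, 21), (0, 26), (1, 19), (1, 28), (2, 16), (2, 31), (5, 16), (5, 31), (6, 19), (6, 28), (7, 21), (7, 26), (8, 21), (8, 26), (9, 19), (9, 28), (10, 16), (10, 31), (13, 16), (13, 31), (14, 19), (14, 28), (15, 21), (15, 26)]
Unfold 4 (reflect across v@16): 48 holes -> [(0, 5), (0, 10), (0, 21), (0, 26), (1, 3), (1, 12), (1, 19), (1, 28), (2, 0), (2, 15), (2, 16), (2, 31), (5, 0), (5, 15), (5, 16), (5, 31), (6, 3), (6, 12), (6, 19), (6, 28), (7, 5), (7, 10), (7, 21), (7, 26), (8, 5), (8, 10), (8, 21), (8, 26), (9, 3), (9, 12), (9, 19), (9, 28), (10, 0), (10, 15), (10, 16), (10, 31), (13, 0), (13, 15), (13, 16), (13, 31), (14, 3), (14, 12), (14, 19), (14, 28), (15, 5), (15, 10), (15, 21), (15, 26)]
Unfold 5 (reflect across h@16): 96 holes -> [(0, 5), (0, 10), (0, 21), (0, 26), (1, 3), (1, 12), (1, 19), (1, 28), (2, 0), (2, 15), (2, 16), (2, 31), (5, 0), (5, 15), (5, 16), (5, 31), (6, 3), (6, 12), (6, 19), (6, 28), (7, 5), (7, 10), (7, 21), (7, 26), (8, 5), (8, 10), (8, 21), (8, 26), (9, 3), (9, 12), (9, 19), (9, 28), (10, 0), (10, 15), (10, 16), (10, 31), (13, 0), (13, 15), (13, 16), (13, 31), (14, 3), (14, 12), (14, 19), (14, 28), (15, 5), (15, 10), (15, 21), (15, 26), (16, 5), (16, 10), (16, 21), (16, 26), (17, 3), (17, 12), (17, 19), (17, 28), (18, 0), (18, 15), (18, 16), (18, 31), (21, 0), (21, 15), (21, 16), (21, 31), (22, 3), (22, 12), (22, 19), (22, 28), (23, 5), (23, 10), (23, 21), (23, 26), (24, 5), (24, 10), (24, 21), (24, 26), (25, 3), (25, 12), (25, 19), (25, 28), (26, 0), (26, 15), (26, 16), (26, 31), (29, 0), (29, 15), (29, 16), (29, 31), (30, 3), (30, 12), (30, 19), (30, 28), (31, 5), (31, 10), (31, 21), (31, 26)]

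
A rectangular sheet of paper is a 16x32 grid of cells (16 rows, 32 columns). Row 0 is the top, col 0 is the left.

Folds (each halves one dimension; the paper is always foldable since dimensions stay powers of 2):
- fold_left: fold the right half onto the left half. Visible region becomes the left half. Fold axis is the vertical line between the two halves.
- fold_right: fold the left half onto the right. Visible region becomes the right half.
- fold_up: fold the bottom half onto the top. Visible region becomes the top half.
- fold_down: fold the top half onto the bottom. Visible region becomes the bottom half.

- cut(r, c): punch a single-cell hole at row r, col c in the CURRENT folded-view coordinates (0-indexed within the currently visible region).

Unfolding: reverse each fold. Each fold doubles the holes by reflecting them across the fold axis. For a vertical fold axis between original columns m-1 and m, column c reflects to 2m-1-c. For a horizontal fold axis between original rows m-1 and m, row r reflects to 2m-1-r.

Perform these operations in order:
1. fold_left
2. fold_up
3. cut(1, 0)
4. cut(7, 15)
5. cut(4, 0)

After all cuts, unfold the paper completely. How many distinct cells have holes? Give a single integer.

Answer: 12

Derivation:
Op 1 fold_left: fold axis v@16; visible region now rows[0,16) x cols[0,16) = 16x16
Op 2 fold_up: fold axis h@8; visible region now rows[0,8) x cols[0,16) = 8x16
Op 3 cut(1, 0): punch at orig (1,0); cuts so far [(1, 0)]; region rows[0,8) x cols[0,16) = 8x16
Op 4 cut(7, 15): punch at orig (7,15); cuts so far [(1, 0), (7, 15)]; region rows[0,8) x cols[0,16) = 8x16
Op 5 cut(4, 0): punch at orig (4,0); cuts so far [(1, 0), (4, 0), (7, 15)]; region rows[0,8) x cols[0,16) = 8x16
Unfold 1 (reflect across h@8): 6 holes -> [(1, 0), (4, 0), (7, 15), (8, 15), (11, 0), (14, 0)]
Unfold 2 (reflect across v@16): 12 holes -> [(1, 0), (1, 31), (4, 0), (4, 31), (7, 15), (7, 16), (8, 15), (8, 16), (11, 0), (11, 31), (14, 0), (14, 31)]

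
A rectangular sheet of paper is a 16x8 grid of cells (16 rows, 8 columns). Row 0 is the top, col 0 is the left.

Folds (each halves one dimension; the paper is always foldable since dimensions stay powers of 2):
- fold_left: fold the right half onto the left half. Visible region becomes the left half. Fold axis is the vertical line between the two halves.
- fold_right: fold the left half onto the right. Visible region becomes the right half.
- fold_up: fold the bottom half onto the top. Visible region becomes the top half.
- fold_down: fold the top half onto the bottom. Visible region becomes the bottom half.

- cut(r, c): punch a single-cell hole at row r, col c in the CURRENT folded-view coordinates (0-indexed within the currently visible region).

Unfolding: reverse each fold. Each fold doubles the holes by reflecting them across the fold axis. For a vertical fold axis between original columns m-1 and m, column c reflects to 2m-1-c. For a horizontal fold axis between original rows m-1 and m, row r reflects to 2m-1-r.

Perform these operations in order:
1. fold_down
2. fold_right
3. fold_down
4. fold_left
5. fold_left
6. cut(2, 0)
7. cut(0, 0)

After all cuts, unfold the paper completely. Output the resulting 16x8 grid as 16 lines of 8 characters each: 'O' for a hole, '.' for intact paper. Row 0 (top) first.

Answer: ........
OOOOOOOO
........
OOOOOOOO
OOOOOOOO
........
OOOOOOOO
........
........
OOOOOOOO
........
OOOOOOOO
OOOOOOOO
........
OOOOOOOO
........

Derivation:
Op 1 fold_down: fold axis h@8; visible region now rows[8,16) x cols[0,8) = 8x8
Op 2 fold_right: fold axis v@4; visible region now rows[8,16) x cols[4,8) = 8x4
Op 3 fold_down: fold axis h@12; visible region now rows[12,16) x cols[4,8) = 4x4
Op 4 fold_left: fold axis v@6; visible region now rows[12,16) x cols[4,6) = 4x2
Op 5 fold_left: fold axis v@5; visible region now rows[12,16) x cols[4,5) = 4x1
Op 6 cut(2, 0): punch at orig (14,4); cuts so far [(14, 4)]; region rows[12,16) x cols[4,5) = 4x1
Op 7 cut(0, 0): punch at orig (12,4); cuts so far [(12, 4), (14, 4)]; region rows[12,16) x cols[4,5) = 4x1
Unfold 1 (reflect across v@5): 4 holes -> [(12, 4), (12, 5), (14, 4), (14, 5)]
Unfold 2 (reflect across v@6): 8 holes -> [(12, 4), (12, 5), (12, 6), (12, 7), (14, 4), (14, 5), (14, 6), (14, 7)]
Unfold 3 (reflect across h@12): 16 holes -> [(9, 4), (9, 5), (9, 6), (9, 7), (11, 4), (11, 5), (11, 6), (11, 7), (12, 4), (12, 5), (12, 6), (12, 7), (14, 4), (14, 5), (14, 6), (14, 7)]
Unfold 4 (reflect across v@4): 32 holes -> [(9, 0), (9, 1), (9, 2), (9, 3), (9, 4), (9, 5), (9, 6), (9, 7), (11, 0), (11, 1), (11, 2), (11, 3), (11, 4), (11, 5), (11, 6), (11, 7), (12, 0), (12, 1), (12, 2), (12, 3), (12, 4), (12, 5), (12, 6), (12, 7), (14, 0), (14, 1), (14, 2), (14, 3), (14, 4), (14, 5), (14, 6), (14, 7)]
Unfold 5 (reflect across h@8): 64 holes -> [(1, 0), (1, 1), (1, 2), (1, 3), (1, 4), (1, 5), (1, 6), (1, 7), (3, 0), (3, 1), (3, 2), (3, 3), (3, 4), (3, 5), (3, 6), (3, 7), (4, 0), (4, 1), (4, 2), (4, 3), (4, 4), (4, 5), (4, 6), (4, 7), (6, 0), (6, 1), (6, 2), (6, 3), (6, 4), (6, 5), (6, 6), (6, 7), (9, 0), (9, 1), (9, 2), (9, 3), (9, 4), (9, 5), (9, 6), (9, 7), (11, 0), (11, 1), (11, 2), (11, 3), (11, 4), (11, 5), (11, 6), (11, 7), (12, 0), (12, 1), (12, 2), (12, 3), (12, 4), (12, 5), (12, 6), (12, 7), (14, 0), (14, 1), (14, 2), (14, 3), (14, 4), (14, 5), (14, 6), (14, 7)]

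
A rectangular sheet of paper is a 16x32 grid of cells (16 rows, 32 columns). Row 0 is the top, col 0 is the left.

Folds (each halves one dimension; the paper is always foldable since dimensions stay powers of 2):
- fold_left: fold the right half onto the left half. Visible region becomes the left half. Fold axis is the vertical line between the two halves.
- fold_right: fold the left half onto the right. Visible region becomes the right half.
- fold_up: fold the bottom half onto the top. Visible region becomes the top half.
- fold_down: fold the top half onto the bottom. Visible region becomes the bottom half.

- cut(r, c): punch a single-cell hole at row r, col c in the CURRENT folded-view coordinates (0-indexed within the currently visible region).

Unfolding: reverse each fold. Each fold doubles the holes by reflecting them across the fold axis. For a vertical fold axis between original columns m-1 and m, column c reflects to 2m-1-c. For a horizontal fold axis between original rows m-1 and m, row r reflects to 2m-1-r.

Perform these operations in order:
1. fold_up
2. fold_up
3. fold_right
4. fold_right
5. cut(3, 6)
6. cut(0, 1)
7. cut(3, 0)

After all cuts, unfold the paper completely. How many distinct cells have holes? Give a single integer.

Op 1 fold_up: fold axis h@8; visible region now rows[0,8) x cols[0,32) = 8x32
Op 2 fold_up: fold axis h@4; visible region now rows[0,4) x cols[0,32) = 4x32
Op 3 fold_right: fold axis v@16; visible region now rows[0,4) x cols[16,32) = 4x16
Op 4 fold_right: fold axis v@24; visible region now rows[0,4) x cols[24,32) = 4x8
Op 5 cut(3, 6): punch at orig (3,30); cuts so far [(3, 30)]; region rows[0,4) x cols[24,32) = 4x8
Op 6 cut(0, 1): punch at orig (0,25); cuts so far [(0, 25), (3, 30)]; region rows[0,4) x cols[24,32) = 4x8
Op 7 cut(3, 0): punch at orig (3,24); cuts so far [(0, 25), (3, 24), (3, 30)]; region rows[0,4) x cols[24,32) = 4x8
Unfold 1 (reflect across v@24): 6 holes -> [(0, 22), (0, 25), (3, 17), (3, 23), (3, 24), (3, 30)]
Unfold 2 (reflect across v@16): 12 holes -> [(0, 6), (0, 9), (0, 22), (0, 25), (3, 1), (3, 7), (3, 8), (3, 14), (3, 17), (3, 23), (3, 24), (3, 30)]
Unfold 3 (reflect across h@4): 24 holes -> [(0, 6), (0, 9), (0, 22), (0, 25), (3, 1), (3, 7), (3, 8), (3, 14), (3, 17), (3, 23), (3, 24), (3, 30), (4, 1), (4, 7), (4, 8), (4, 14), (4, 17), (4, 23), (4, 24), (4, 30), (7, 6), (7, 9), (7, 22), (7, 25)]
Unfold 4 (reflect across h@8): 48 holes -> [(0, 6), (0, 9), (0, 22), (0, 25), (3, 1), (3, 7), (3, 8), (3, 14), (3, 17), (3, 23), (3, 24), (3, 30), (4, 1), (4, 7), (4, 8), (4, 14), (4, 17), (4, 23), (4, 24), (4, 30), (7, 6), (7, 9), (7, 22), (7, 25), (8, 6), (8, 9), (8, 22), (8, 25), (11, 1), (11, 7), (11, 8), (11, 14), (11, 17), (11, 23), (11, 24), (11, 30), (12, 1), (12, 7), (12, 8), (12, 14), (12, 17), (12, 23), (12, 24), (12, 30), (15, 6), (15, 9), (15, 22), (15, 25)]

Answer: 48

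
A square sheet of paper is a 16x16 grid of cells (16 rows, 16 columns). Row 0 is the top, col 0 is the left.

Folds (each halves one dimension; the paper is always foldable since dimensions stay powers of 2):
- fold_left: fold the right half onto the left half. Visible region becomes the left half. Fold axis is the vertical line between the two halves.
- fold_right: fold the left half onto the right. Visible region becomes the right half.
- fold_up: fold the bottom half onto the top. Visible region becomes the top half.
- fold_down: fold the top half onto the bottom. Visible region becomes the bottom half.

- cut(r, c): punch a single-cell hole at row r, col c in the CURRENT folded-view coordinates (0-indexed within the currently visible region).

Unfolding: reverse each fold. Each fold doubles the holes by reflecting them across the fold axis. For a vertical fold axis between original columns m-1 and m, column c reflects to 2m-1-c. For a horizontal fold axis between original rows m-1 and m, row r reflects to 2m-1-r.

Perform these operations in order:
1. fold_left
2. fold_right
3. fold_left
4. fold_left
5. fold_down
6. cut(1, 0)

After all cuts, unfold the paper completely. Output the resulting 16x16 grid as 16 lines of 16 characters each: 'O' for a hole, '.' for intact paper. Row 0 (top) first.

Op 1 fold_left: fold axis v@8; visible region now rows[0,16) x cols[0,8) = 16x8
Op 2 fold_right: fold axis v@4; visible region now rows[0,16) x cols[4,8) = 16x4
Op 3 fold_left: fold axis v@6; visible region now rows[0,16) x cols[4,6) = 16x2
Op 4 fold_left: fold axis v@5; visible region now rows[0,16) x cols[4,5) = 16x1
Op 5 fold_down: fold axis h@8; visible region now rows[8,16) x cols[4,5) = 8x1
Op 6 cut(1, 0): punch at orig (9,4); cuts so far [(9, 4)]; region rows[8,16) x cols[4,5) = 8x1
Unfold 1 (reflect across h@8): 2 holes -> [(6, 4), (9, 4)]
Unfold 2 (reflect across v@5): 4 holes -> [(6, 4), (6, 5), (9, 4), (9, 5)]
Unfold 3 (reflect across v@6): 8 holes -> [(6, 4), (6, 5), (6, 6), (6, 7), (9, 4), (9, 5), (9, 6), (9, 7)]
Unfold 4 (reflect across v@4): 16 holes -> [(6, 0), (6, 1), (6, 2), (6, 3), (6, 4), (6, 5), (6, 6), (6, 7), (9, 0), (9, 1), (9, 2), (9, 3), (9, 4), (9, 5), (9, 6), (9, 7)]
Unfold 5 (reflect across v@8): 32 holes -> [(6, 0), (6, 1), (6, 2), (6, 3), (6, 4), (6, 5), (6, 6), (6, 7), (6, 8), (6, 9), (6, 10), (6, 11), (6, 12), (6, 13), (6, 14), (6, 15), (9, 0), (9, 1), (9, 2), (9, 3), (9, 4), (9, 5), (9, 6), (9, 7), (9, 8), (9, 9), (9, 10), (9, 11), (9, 12), (9, 13), (9, 14), (9, 15)]

Answer: ................
................
................
................
................
................
OOOOOOOOOOOOOOOO
................
................
OOOOOOOOOOOOOOOO
................
................
................
................
................
................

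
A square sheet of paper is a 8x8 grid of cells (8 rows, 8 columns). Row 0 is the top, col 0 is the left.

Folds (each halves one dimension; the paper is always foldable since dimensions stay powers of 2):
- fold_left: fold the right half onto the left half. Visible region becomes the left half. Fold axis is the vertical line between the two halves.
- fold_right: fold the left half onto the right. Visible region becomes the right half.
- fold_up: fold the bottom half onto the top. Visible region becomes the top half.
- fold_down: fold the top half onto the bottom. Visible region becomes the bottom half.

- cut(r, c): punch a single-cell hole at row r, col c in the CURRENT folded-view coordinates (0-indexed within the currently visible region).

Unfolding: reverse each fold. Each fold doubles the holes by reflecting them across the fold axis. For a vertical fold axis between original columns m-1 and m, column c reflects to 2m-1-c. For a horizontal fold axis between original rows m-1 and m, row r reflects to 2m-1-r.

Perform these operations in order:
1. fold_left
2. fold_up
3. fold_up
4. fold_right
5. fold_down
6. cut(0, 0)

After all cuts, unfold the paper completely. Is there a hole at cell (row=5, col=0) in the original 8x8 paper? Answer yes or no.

Answer: no

Derivation:
Op 1 fold_left: fold axis v@4; visible region now rows[0,8) x cols[0,4) = 8x4
Op 2 fold_up: fold axis h@4; visible region now rows[0,4) x cols[0,4) = 4x4
Op 3 fold_up: fold axis h@2; visible region now rows[0,2) x cols[0,4) = 2x4
Op 4 fold_right: fold axis v@2; visible region now rows[0,2) x cols[2,4) = 2x2
Op 5 fold_down: fold axis h@1; visible region now rows[1,2) x cols[2,4) = 1x2
Op 6 cut(0, 0): punch at orig (1,2); cuts so far [(1, 2)]; region rows[1,2) x cols[2,4) = 1x2
Unfold 1 (reflect across h@1): 2 holes -> [(0, 2), (1, 2)]
Unfold 2 (reflect across v@2): 4 holes -> [(0, 1), (0, 2), (1, 1), (1, 2)]
Unfold 3 (reflect across h@2): 8 holes -> [(0, 1), (0, 2), (1, 1), (1, 2), (2, 1), (2, 2), (3, 1), (3, 2)]
Unfold 4 (reflect across h@4): 16 holes -> [(0, 1), (0, 2), (1, 1), (1, 2), (2, 1), (2, 2), (3, 1), (3, 2), (4, 1), (4, 2), (5, 1), (5, 2), (6, 1), (6, 2), (7, 1), (7, 2)]
Unfold 5 (reflect across v@4): 32 holes -> [(0, 1), (0, 2), (0, 5), (0, 6), (1, 1), (1, 2), (1, 5), (1, 6), (2, 1), (2, 2), (2, 5), (2, 6), (3, 1), (3, 2), (3, 5), (3, 6), (4, 1), (4, 2), (4, 5), (4, 6), (5, 1), (5, 2), (5, 5), (5, 6), (6, 1), (6, 2), (6, 5), (6, 6), (7, 1), (7, 2), (7, 5), (7, 6)]
Holes: [(0, 1), (0, 2), (0, 5), (0, 6), (1, 1), (1, 2), (1, 5), (1, 6), (2, 1), (2, 2), (2, 5), (2, 6), (3, 1), (3, 2), (3, 5), (3, 6), (4, 1), (4, 2), (4, 5), (4, 6), (5, 1), (5, 2), (5, 5), (5, 6), (6, 1), (6, 2), (6, 5), (6, 6), (7, 1), (7, 2), (7, 5), (7, 6)]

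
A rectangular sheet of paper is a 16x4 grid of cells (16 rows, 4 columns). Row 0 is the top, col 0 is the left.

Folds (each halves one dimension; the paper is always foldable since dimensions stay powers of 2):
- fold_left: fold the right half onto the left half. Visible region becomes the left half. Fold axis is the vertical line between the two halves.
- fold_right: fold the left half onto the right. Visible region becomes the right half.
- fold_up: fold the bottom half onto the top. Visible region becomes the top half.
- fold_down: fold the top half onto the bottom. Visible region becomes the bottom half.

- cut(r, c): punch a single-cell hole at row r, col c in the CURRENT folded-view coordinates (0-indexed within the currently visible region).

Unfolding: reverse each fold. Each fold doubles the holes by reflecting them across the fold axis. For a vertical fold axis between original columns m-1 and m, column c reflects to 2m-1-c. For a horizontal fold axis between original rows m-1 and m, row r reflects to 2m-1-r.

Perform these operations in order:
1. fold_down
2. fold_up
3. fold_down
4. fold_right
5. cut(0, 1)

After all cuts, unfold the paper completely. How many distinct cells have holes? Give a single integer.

Op 1 fold_down: fold axis h@8; visible region now rows[8,16) x cols[0,4) = 8x4
Op 2 fold_up: fold axis h@12; visible region now rows[8,12) x cols[0,4) = 4x4
Op 3 fold_down: fold axis h@10; visible region now rows[10,12) x cols[0,4) = 2x4
Op 4 fold_right: fold axis v@2; visible region now rows[10,12) x cols[2,4) = 2x2
Op 5 cut(0, 1): punch at orig (10,3); cuts so far [(10, 3)]; region rows[10,12) x cols[2,4) = 2x2
Unfold 1 (reflect across v@2): 2 holes -> [(10, 0), (10, 3)]
Unfold 2 (reflect across h@10): 4 holes -> [(9, 0), (9, 3), (10, 0), (10, 3)]
Unfold 3 (reflect across h@12): 8 holes -> [(9, 0), (9, 3), (10, 0), (10, 3), (13, 0), (13, 3), (14, 0), (14, 3)]
Unfold 4 (reflect across h@8): 16 holes -> [(1, 0), (1, 3), (2, 0), (2, 3), (5, 0), (5, 3), (6, 0), (6, 3), (9, 0), (9, 3), (10, 0), (10, 3), (13, 0), (13, 3), (14, 0), (14, 3)]

Answer: 16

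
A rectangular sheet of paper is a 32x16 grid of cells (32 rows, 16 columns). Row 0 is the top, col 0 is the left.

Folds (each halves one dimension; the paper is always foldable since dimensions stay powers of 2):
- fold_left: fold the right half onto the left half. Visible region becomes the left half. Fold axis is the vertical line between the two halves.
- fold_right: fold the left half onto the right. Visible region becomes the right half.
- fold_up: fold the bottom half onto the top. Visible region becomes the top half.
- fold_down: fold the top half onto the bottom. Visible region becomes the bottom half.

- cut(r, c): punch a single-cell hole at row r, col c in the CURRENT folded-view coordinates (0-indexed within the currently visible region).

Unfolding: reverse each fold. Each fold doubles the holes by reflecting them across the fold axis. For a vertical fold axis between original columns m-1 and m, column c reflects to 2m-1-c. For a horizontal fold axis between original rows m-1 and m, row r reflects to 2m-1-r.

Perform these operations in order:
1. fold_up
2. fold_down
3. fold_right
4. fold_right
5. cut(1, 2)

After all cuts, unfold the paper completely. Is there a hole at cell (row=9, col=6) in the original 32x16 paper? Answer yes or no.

Op 1 fold_up: fold axis h@16; visible region now rows[0,16) x cols[0,16) = 16x16
Op 2 fold_down: fold axis h@8; visible region now rows[8,16) x cols[0,16) = 8x16
Op 3 fold_right: fold axis v@8; visible region now rows[8,16) x cols[8,16) = 8x8
Op 4 fold_right: fold axis v@12; visible region now rows[8,16) x cols[12,16) = 8x4
Op 5 cut(1, 2): punch at orig (9,14); cuts so far [(9, 14)]; region rows[8,16) x cols[12,16) = 8x4
Unfold 1 (reflect across v@12): 2 holes -> [(9, 9), (9, 14)]
Unfold 2 (reflect across v@8): 4 holes -> [(9, 1), (9, 6), (9, 9), (9, 14)]
Unfold 3 (reflect across h@8): 8 holes -> [(6, 1), (6, 6), (6, 9), (6, 14), (9, 1), (9, 6), (9, 9), (9, 14)]
Unfold 4 (reflect across h@16): 16 holes -> [(6, 1), (6, 6), (6, 9), (6, 14), (9, 1), (9, 6), (9, 9), (9, 14), (22, 1), (22, 6), (22, 9), (22, 14), (25, 1), (25, 6), (25, 9), (25, 14)]
Holes: [(6, 1), (6, 6), (6, 9), (6, 14), (9, 1), (9, 6), (9, 9), (9, 14), (22, 1), (22, 6), (22, 9), (22, 14), (25, 1), (25, 6), (25, 9), (25, 14)]

Answer: yes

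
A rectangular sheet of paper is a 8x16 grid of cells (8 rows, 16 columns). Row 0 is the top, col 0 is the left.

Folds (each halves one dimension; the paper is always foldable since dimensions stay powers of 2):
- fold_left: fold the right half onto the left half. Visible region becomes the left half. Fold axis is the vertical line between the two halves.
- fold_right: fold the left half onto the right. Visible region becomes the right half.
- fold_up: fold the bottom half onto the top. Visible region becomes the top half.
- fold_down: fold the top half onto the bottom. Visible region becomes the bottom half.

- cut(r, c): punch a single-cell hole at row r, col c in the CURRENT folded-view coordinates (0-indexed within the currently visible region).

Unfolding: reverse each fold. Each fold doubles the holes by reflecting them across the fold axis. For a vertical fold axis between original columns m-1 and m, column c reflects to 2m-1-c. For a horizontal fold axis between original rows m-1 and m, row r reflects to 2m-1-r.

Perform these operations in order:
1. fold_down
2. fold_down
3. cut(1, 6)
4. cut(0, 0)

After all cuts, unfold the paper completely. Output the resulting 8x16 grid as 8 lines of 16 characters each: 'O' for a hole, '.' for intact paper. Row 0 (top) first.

Op 1 fold_down: fold axis h@4; visible region now rows[4,8) x cols[0,16) = 4x16
Op 2 fold_down: fold axis h@6; visible region now rows[6,8) x cols[0,16) = 2x16
Op 3 cut(1, 6): punch at orig (7,6); cuts so far [(7, 6)]; region rows[6,8) x cols[0,16) = 2x16
Op 4 cut(0, 0): punch at orig (6,0); cuts so far [(6, 0), (7, 6)]; region rows[6,8) x cols[0,16) = 2x16
Unfold 1 (reflect across h@6): 4 holes -> [(4, 6), (5, 0), (6, 0), (7, 6)]
Unfold 2 (reflect across h@4): 8 holes -> [(0, 6), (1, 0), (2, 0), (3, 6), (4, 6), (5, 0), (6, 0), (7, 6)]

Answer: ......O.........
O...............
O...............
......O.........
......O.........
O...............
O...............
......O.........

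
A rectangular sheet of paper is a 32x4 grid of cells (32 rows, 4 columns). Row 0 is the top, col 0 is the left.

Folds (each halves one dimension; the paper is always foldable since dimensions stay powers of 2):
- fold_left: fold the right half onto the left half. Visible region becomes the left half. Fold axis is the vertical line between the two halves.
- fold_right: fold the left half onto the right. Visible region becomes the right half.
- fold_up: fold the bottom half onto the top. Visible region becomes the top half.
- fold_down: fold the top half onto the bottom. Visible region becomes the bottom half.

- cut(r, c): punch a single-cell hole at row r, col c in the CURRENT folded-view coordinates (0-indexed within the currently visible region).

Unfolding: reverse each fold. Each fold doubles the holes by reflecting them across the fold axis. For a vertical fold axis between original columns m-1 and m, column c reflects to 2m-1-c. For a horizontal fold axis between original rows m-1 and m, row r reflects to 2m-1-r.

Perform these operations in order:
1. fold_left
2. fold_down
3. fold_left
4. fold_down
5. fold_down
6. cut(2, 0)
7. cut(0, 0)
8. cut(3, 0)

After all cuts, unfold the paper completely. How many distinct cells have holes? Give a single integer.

Answer: 96

Derivation:
Op 1 fold_left: fold axis v@2; visible region now rows[0,32) x cols[0,2) = 32x2
Op 2 fold_down: fold axis h@16; visible region now rows[16,32) x cols[0,2) = 16x2
Op 3 fold_left: fold axis v@1; visible region now rows[16,32) x cols[0,1) = 16x1
Op 4 fold_down: fold axis h@24; visible region now rows[24,32) x cols[0,1) = 8x1
Op 5 fold_down: fold axis h@28; visible region now rows[28,32) x cols[0,1) = 4x1
Op 6 cut(2, 0): punch at orig (30,0); cuts so far [(30, 0)]; region rows[28,32) x cols[0,1) = 4x1
Op 7 cut(0, 0): punch at orig (28,0); cuts so far [(28, 0), (30, 0)]; region rows[28,32) x cols[0,1) = 4x1
Op 8 cut(3, 0): punch at orig (31,0); cuts so far [(28, 0), (30, 0), (31, 0)]; region rows[28,32) x cols[0,1) = 4x1
Unfold 1 (reflect across h@28): 6 holes -> [(24, 0), (25, 0), (27, 0), (28, 0), (30, 0), (31, 0)]
Unfold 2 (reflect across h@24): 12 holes -> [(16, 0), (17, 0), (19, 0), (20, 0), (22, 0), (23, 0), (24, 0), (25, 0), (27, 0), (28, 0), (30, 0), (31, 0)]
Unfold 3 (reflect across v@1): 24 holes -> [(16, 0), (16, 1), (17, 0), (17, 1), (19, 0), (19, 1), (20, 0), (20, 1), (22, 0), (22, 1), (23, 0), (23, 1), (24, 0), (24, 1), (25, 0), (25, 1), (27, 0), (27, 1), (28, 0), (28, 1), (30, 0), (30, 1), (31, 0), (31, 1)]
Unfold 4 (reflect across h@16): 48 holes -> [(0, 0), (0, 1), (1, 0), (1, 1), (3, 0), (3, 1), (4, 0), (4, 1), (6, 0), (6, 1), (7, 0), (7, 1), (8, 0), (8, 1), (9, 0), (9, 1), (11, 0), (11, 1), (12, 0), (12, 1), (14, 0), (14, 1), (15, 0), (15, 1), (16, 0), (16, 1), (17, 0), (17, 1), (19, 0), (19, 1), (20, 0), (20, 1), (22, 0), (22, 1), (23, 0), (23, 1), (24, 0), (24, 1), (25, 0), (25, 1), (27, 0), (27, 1), (28, 0), (28, 1), (30, 0), (30, 1), (31, 0), (31, 1)]
Unfold 5 (reflect across v@2): 96 holes -> [(0, 0), (0, 1), (0, 2), (0, 3), (1, 0), (1, 1), (1, 2), (1, 3), (3, 0), (3, 1), (3, 2), (3, 3), (4, 0), (4, 1), (4, 2), (4, 3), (6, 0), (6, 1), (6, 2), (6, 3), (7, 0), (7, 1), (7, 2), (7, 3), (8, 0), (8, 1), (8, 2), (8, 3), (9, 0), (9, 1), (9, 2), (9, 3), (11, 0), (11, 1), (11, 2), (11, 3), (12, 0), (12, 1), (12, 2), (12, 3), (14, 0), (14, 1), (14, 2), (14, 3), (15, 0), (15, 1), (15, 2), (15, 3), (16, 0), (16, 1), (16, 2), (16, 3), (17, 0), (17, 1), (17, 2), (17, 3), (19, 0), (19, 1), (19, 2), (19, 3), (20, 0), (20, 1), (20, 2), (20, 3), (22, 0), (22, 1), (22, 2), (22, 3), (23, 0), (23, 1), (23, 2), (23, 3), (24, 0), (24, 1), (24, 2), (24, 3), (25, 0), (25, 1), (25, 2), (25, 3), (27, 0), (27, 1), (27, 2), (27, 3), (28, 0), (28, 1), (28, 2), (28, 3), (30, 0), (30, 1), (30, 2), (30, 3), (31, 0), (31, 1), (31, 2), (31, 3)]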